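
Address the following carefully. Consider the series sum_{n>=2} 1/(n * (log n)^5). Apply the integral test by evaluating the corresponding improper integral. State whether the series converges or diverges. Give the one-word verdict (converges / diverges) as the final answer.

Let f(x) = 1/(x*log(x)^5). Then f is positive, continuous, and decreasing on [2, infinity), so the integral test applies.
Compute the improper integral int_{2}^infinity f(x) dx:
  antiderivative F(x) = -1/(4*log(x)^4).
  F(x) -> 0 as x -> infinity.  int = 0 - F(2) = 1/(4*log(2)^4) < infinity. By the integral test, the series converges.

converges


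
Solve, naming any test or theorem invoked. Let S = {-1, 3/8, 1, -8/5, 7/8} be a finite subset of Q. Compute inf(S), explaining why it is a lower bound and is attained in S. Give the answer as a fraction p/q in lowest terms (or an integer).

S is finite, so inf(S) = min(S).
Sorted increasing:
-8/5, -1, 3/8, 7/8, 1
The extremum is -8/5.
For every x in S, x >= -8/5. And -8/5 is in S, so it is attained.
Therefore inf(S) = -8/5.

-8/5


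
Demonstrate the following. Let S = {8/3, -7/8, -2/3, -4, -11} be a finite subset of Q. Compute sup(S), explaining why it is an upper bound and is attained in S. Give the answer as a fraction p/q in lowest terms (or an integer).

S is finite, so sup(S) = max(S).
Sorted decreasing:
8/3, -2/3, -7/8, -4, -11
The extremum is 8/3.
For every x in S, x <= 8/3. And 8/3 is in S, so it is attained.
Therefore sup(S) = 8/3.

8/3


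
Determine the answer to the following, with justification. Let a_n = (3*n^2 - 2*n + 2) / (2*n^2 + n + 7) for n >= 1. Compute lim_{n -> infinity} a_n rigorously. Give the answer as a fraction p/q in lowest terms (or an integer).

Divide numerator and denominator by n^2, the highest power:
numerator / n^2 = 3 - 2/n + 2/n^2
denominator / n^2 = 2 + 1/n + 7/n^2
As n -> infinity, all terms of the form c/n^k (k >= 1) tend to 0.
So numerator / n^2 -> 3 and denominator / n^2 -> 2.
Therefore lim a_n = 3/2.

3/2


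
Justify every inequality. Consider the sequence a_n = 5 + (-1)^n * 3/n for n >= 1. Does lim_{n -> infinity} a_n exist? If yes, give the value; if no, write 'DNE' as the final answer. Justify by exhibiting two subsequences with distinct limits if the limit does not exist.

Examine the behaviour of a_n along subsequences.
Even-n subsequence a_{2k} = 5 + 3/(2k) -> 5. Odd-n subsequence a_{2k+1} = 5 - 3/(2k+1) -> 5. Both tend to 5, which suggests the limit is 5; verify directly.
|a_n - 5| = |(-1)^n * 3/n| = 3/n for every n >= 1.
Given epsilon > 0, choose a positive integer N > 3/epsilon. Then for all n >= N, |a_n - 5| = 3/n <= 3/N < epsilon.
So by the definition of the limit, lim a_n exists and equals 5.

5


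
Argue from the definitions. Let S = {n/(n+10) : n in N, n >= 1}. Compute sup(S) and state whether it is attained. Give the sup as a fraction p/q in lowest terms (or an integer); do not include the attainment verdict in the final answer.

Analysis:
- Values: 1/11, 1/6, 3/13, 2/7, ... strictly increasing.
- Minimum is 1/11 (n=1); inf = 1/11 (attained).
- n/(n+10) = 1 - 10/(n+10) -> 1 from below as n -> infinity, and never equals 1.
- So sup = 1 (not attained).
Conclusion: sup(S) = 1, not attained in S.

1


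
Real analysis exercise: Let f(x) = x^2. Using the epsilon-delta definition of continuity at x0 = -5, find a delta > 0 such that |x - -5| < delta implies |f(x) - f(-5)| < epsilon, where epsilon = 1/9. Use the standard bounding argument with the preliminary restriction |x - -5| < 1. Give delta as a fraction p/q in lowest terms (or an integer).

Factor: |x^2 - (-5)^2| = |x - -5| * |x + -5|.
Impose |x - -5| < 1 first. Then |x + -5| = |(x - -5) + 2*(-5)| <= |x - -5| + 2*|-5| < 1 + 10 = 11.
So |x^2 - (-5)^2| < delta * 11.
We need delta * 11 <= 1/9, i.e. delta <= 1/9/11 = 1/99.
Since 1/99 < 1, this is tighter than 1; take delta = 1/99.
So delta = 1/99 works.

1/99


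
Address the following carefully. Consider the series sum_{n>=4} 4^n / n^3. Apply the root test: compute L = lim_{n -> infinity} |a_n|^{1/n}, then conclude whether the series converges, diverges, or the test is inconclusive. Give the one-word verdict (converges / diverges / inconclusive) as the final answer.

Let a_n denote the general term. Form |a_n|^(1/n) and simplify:
|a_n|^(1/n) = 4/n^(3/n)
Take the limit as n -> infinity: L = 4.
Since L = 4 > 1, the root test implies divergence.

diverges


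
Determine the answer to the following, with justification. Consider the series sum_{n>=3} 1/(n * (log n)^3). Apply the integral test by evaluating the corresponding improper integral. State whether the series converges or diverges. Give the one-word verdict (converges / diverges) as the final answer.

Let f(x) = 1/(x*log(x)^3). Then f is positive, continuous, and decreasing on [3, infinity), so the integral test applies.
Compute the improper integral int_{3}^infinity f(x) dx:
  antiderivative F(x) = -1/(2*log(x)^2).
  F(x) -> 0 as x -> infinity.  int = 0 - F(3) = 1/(2*log(3)^2) < infinity. By the integral test, the series converges.

converges


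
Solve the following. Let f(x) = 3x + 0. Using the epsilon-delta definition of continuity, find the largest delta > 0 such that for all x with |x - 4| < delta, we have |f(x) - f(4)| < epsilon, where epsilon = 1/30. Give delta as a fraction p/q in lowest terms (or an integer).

We compute f(4) = 3*(4) + 0 = 12.
|f(x) - f(4)| = |3x + 0 - (12)| = |3(x - 4)| = 3|x - 4|.
We need 3|x - 4| < 1/30, i.e. |x - 4| < 1/30 / 3 = 1/90.
So any delta <= 1/90 works. Conversely, if delta > 1/90, then x = 4 + 1/90 satisfies |x - 4| = 1/90 < delta but |f(x) - f(4)| = 3 * 1/90 = 1/30, which is not < 1/30; so no larger delta works.
Hence the largest such delta is 1/90.

1/90


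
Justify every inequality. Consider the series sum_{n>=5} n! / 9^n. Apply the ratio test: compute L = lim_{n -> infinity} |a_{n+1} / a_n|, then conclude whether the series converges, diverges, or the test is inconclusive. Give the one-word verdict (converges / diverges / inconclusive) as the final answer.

Let a_n denote the general term. Form the ratio a_{n+1}/a_n and simplify:
a_{n+1}/a_n = n/9 + 1/9
Take the limit as n -> infinity: L = infinity.
Since L = infinity > 1 (or L = infinity), the ratio test implies the series diverges.

diverges


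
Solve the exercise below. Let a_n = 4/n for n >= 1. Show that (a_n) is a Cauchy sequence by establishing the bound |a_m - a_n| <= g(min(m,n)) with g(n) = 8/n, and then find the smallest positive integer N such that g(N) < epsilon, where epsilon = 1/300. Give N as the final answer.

For any m, n >= 1, by the triangle inequality:
|a_m - a_n| = |4/m - 4/n| <= 4*1/m + 4*1/n <= 8/min(m,n).
So g(n) = 8/n bounds the Cauchy difference. Since g(n) -> 0, (a_n) is Cauchy.
Now solve g(N) < 1/300: 8/N < 1/300 <=> N > 8 / (1/300) = 2400.
The smallest integer strictly greater than 2400 is N = 2401.
Check: g(2401) = 8/2401 = 8/2401 < 1/300; g(2400) = 1/300 >= 1/300. So N = 2401.

2401


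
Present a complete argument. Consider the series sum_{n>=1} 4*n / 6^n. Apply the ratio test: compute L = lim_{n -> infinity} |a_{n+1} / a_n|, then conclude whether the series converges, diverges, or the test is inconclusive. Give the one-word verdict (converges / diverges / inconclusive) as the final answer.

Let a_n denote the general term. Form the ratio a_{n+1}/a_n and simplify:
a_{n+1}/a_n = (n + 1)/(6*n)
Take the limit as n -> infinity: L = 1/6.
Since L = 1/6 < 1, the ratio test implies the series converges.

converges


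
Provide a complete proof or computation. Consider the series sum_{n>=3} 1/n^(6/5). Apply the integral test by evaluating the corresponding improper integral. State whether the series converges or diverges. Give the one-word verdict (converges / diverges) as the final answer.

Let f(x) = x^(-6/5). Then f is positive, continuous, and decreasing on [3, infinity), so the integral test applies.
Compute the improper integral int_{3}^infinity f(x) dx:
  antiderivative F(x) = -5/x^(1/5).
  As x -> infinity, F(x) -> 0 (since p = 6/5 > 1).
  So int = F(infinity) - F(3) = 0 - (-5*3^(4/5)/3) = 5*3^(4/5)/3.
  Finite, so by the integral test, the series converges.

converges


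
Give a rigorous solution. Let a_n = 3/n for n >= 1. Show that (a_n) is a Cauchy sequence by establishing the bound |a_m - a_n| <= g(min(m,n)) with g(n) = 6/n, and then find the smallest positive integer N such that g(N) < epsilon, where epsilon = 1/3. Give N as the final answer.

For any m, n >= 1, by the triangle inequality:
|a_m - a_n| = |3/m - 3/n| <= 3*1/m + 3*1/n <= 6/min(m,n).
So g(n) = 6/n bounds the Cauchy difference. Since g(n) -> 0, (a_n) is Cauchy.
Now solve g(N) < 1/3: 6/N < 1/3 <=> N > 6 / (1/3) = 18.
The smallest integer strictly greater than 18 is N = 19.
Check: g(19) = 6/19 = 6/19 < 1/3; g(18) = 1/3 >= 1/3. So N = 19.

19


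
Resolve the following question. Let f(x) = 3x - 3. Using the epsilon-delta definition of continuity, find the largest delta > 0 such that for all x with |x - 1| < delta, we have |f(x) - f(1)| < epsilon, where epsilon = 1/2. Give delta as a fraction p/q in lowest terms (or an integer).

We compute f(1) = 3*(1) - 3 = 0.
|f(x) - f(1)| = |3x - 3 - (0)| = |3(x - 1)| = 3|x - 1|.
We need 3|x - 1| < 1/2, i.e. |x - 1| < 1/2 / 3 = 1/6.
So any delta <= 1/6 works. Conversely, if delta > 1/6, then x = 1 + 1/6 satisfies |x - 1| = 1/6 < delta but |f(x) - f(1)| = 3 * 1/6 = 1/2, which is not < 1/2; so no larger delta works.
Hence the largest such delta is 1/6.

1/6


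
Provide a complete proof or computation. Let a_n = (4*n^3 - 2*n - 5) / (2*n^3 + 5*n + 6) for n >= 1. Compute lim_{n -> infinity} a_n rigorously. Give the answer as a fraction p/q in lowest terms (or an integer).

Divide numerator and denominator by n^3, the highest power:
numerator / n^3 = 4 - 2/n^2 - 5/n^3
denominator / n^3 = 2 + 5/n^2 + 6/n^3
As n -> infinity, all terms of the form c/n^k (k >= 1) tend to 0.
So numerator / n^3 -> 4 and denominator / n^3 -> 2.
Therefore lim a_n = 2.

2


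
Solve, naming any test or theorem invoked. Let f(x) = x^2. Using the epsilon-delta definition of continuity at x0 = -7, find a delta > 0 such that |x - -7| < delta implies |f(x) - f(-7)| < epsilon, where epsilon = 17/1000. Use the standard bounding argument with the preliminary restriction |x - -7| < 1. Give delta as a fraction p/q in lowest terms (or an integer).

Factor: |x^2 - (-7)^2| = |x - -7| * |x + -7|.
Impose |x - -7| < 1 first. Then |x + -7| = |(x - -7) + 2*(-7)| <= |x - -7| + 2*|-7| < 1 + 14 = 15.
So |x^2 - (-7)^2| < delta * 15.
We need delta * 15 <= 17/1000, i.e. delta <= 17/1000/15 = 17/15000.
Since 17/15000 < 1, this is tighter than 1; take delta = 17/15000.
So delta = 17/15000 works.

17/15000


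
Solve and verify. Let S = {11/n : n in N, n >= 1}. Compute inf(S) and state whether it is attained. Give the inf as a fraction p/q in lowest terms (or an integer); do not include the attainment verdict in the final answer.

Analysis:
- Values: 11, 11/2, 11/3, 11/4, ... strictly decreasing.
- The maximum is 11 (n=1); sup = 11 (attained).
- The set is bounded below by 0; 11/n -> 0 so 0 is the greatest lower bound.
- 0 is not in the set, so inf = 0 is not attained.
Conclusion: inf(S) = 0, not attained in S.

0


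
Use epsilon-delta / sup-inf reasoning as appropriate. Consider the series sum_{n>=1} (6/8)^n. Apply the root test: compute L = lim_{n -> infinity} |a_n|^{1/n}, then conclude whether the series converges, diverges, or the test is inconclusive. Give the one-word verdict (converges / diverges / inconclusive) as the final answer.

Let a_n denote the general term. Form |a_n|^(1/n) and simplify:
|a_n|^(1/n) = 3/4
Take the limit as n -> infinity: L = 3/4.
Since L = 3/4 < 1, the root test implies convergence.

converges


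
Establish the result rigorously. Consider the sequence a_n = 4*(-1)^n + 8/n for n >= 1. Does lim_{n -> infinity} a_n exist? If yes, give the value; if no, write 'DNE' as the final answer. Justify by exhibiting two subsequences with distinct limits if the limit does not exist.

Examine the behaviour of a_n along subsequences.
a_{2k} = 4 + 8/(2k) -> 4. a_{2k+1} = -4 + 8/(2k+1) -> -4.
Since these two subsequential limits are 4 and -4, distinct, the full sequence cannot converge (a convergent sequence has all subsequences tending to the same limit). So lim a_n does not exist.

DNE


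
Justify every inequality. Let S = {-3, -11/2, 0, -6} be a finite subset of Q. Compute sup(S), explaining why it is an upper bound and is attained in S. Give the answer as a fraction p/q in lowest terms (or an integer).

S is finite, so sup(S) = max(S).
Sorted decreasing:
0, -3, -11/2, -6
The extremum is 0.
For every x in S, x <= 0. And 0 is in S, so it is attained.
Therefore sup(S) = 0.

0


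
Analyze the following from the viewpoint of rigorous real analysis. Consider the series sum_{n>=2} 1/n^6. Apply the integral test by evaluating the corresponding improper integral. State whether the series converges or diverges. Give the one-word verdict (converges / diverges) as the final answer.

Let f(x) = x^(-6). Then f is positive, continuous, and decreasing on [2, infinity), so the integral test applies.
Compute the improper integral int_{2}^infinity f(x) dx:
  antiderivative F(x) = -1/(5*x^5).
  As x -> infinity, F(x) -> 0 (since p = 6 > 1).
  So int = F(infinity) - F(2) = 0 - (-1/160) = 1/160.
  Finite, so by the integral test, the series converges.

converges


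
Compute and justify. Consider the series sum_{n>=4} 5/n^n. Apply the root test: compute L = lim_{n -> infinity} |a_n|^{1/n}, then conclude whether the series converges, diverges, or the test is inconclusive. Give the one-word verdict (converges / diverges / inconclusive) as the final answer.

Let a_n denote the general term. Form |a_n|^(1/n) and simplify:
|a_n|^(1/n) = 5^(1/n)/n
Take the limit as n -> infinity: L = 0.
Since L = 0 < 1, the root test implies convergence.

converges


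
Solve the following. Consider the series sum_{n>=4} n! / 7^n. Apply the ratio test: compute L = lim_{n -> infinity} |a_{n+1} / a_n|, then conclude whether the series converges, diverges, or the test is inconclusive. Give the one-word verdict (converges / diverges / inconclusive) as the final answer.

Let a_n denote the general term. Form the ratio a_{n+1}/a_n and simplify:
a_{n+1}/a_n = n/7 + 1/7
Take the limit as n -> infinity: L = infinity.
Since L = infinity > 1 (or L = infinity), the ratio test implies the series diverges.

diverges


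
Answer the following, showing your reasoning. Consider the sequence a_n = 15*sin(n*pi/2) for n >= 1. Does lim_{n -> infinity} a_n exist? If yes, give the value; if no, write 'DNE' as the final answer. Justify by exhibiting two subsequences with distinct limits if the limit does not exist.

Examine the behaviour of a_n along subsequences.
a_{4k+1} = 15*sin(pi/2 + 2k*pi) = 15 -> 15. a_{4k+3} = 15*sin(3pi/2 + 2k*pi) = -15 -> -15.
Since these two subsequential limits are 15 and -15, distinct, the full sequence cannot converge (a convergent sequence has all subsequences tending to the same limit). So lim a_n does not exist.

DNE


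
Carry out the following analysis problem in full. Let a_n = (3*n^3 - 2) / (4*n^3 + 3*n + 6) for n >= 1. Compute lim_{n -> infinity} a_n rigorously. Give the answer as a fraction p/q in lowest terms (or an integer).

Divide numerator and denominator by n^3, the highest power:
numerator / n^3 = 3 - 2/n^3
denominator / n^3 = 4 + 3/n^2 + 6/n^3
As n -> infinity, all terms of the form c/n^k (k >= 1) tend to 0.
So numerator / n^3 -> 3 and denominator / n^3 -> 4.
Therefore lim a_n = 3/4.

3/4


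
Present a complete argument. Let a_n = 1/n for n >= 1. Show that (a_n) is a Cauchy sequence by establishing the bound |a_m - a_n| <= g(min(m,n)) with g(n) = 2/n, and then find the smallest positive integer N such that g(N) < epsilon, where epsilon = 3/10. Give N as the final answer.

For any m, n >= 1, by the triangle inequality:
|a_m - a_n| = |1/m - 1/n| <= 1/m + 1/n <= 2/min(m,n).
So g(n) = 2/n bounds the Cauchy difference. Since g(n) -> 0, (a_n) is Cauchy.
Now solve g(N) < 3/10: 2/N < 3/10 <=> N > 2 / (3/10) = 20/3.
The smallest integer strictly greater than 20/3 is N = 7.
Check: g(7) = 2/7 = 2/7 < 3/10; g(6) = 1/3 >= 3/10. So N = 7.

7


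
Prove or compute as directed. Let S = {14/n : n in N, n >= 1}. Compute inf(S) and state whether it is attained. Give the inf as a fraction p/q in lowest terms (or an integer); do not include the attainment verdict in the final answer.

Analysis:
- Values: 14, 7, 14/3, 7/2, ... strictly decreasing.
- The maximum is 14 (n=1); sup = 14 (attained).
- The set is bounded below by 0; 14/n -> 0 so 0 is the greatest lower bound.
- 0 is not in the set, so inf = 0 is not attained.
Conclusion: inf(S) = 0, not attained in S.

0


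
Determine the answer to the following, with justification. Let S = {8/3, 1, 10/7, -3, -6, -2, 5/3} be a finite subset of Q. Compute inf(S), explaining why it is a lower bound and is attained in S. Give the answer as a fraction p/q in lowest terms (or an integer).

S is finite, so inf(S) = min(S).
Sorted increasing:
-6, -3, -2, 1, 10/7, 5/3, 8/3
The extremum is -6.
For every x in S, x >= -6. And -6 is in S, so it is attained.
Therefore inf(S) = -6.

-6


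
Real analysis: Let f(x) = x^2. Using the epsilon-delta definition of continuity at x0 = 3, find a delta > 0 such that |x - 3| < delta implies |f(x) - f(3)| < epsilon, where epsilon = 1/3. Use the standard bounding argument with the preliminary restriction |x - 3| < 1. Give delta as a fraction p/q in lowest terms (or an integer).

Factor: |x^2 - (3)^2| = |x - 3| * |x + 3|.
Impose |x - 3| < 1 first. Then |x + 3| = |(x - 3) + 2*(3)| <= |x - 3| + 2*|3| < 1 + 6 = 7.
So |x^2 - (3)^2| < delta * 7.
We need delta * 7 <= 1/3, i.e. delta <= 1/3/7 = 1/21.
Since 1/21 < 1, this is tighter than 1; take delta = 1/21.
So delta = 1/21 works.

1/21


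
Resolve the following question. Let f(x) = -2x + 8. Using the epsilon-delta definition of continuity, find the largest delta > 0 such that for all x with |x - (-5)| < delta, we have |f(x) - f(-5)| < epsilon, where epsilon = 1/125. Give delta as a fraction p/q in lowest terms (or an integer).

We compute f(-5) = -2*(-5) + 8 = 18.
|f(x) - f(-5)| = |-2x + 8 - (18)| = |-2(x - (-5))| = 2|x - (-5)|.
We need 2|x - (-5)| < 1/125, i.e. |x - (-5)| < 1/125 / 2 = 1/250.
So any delta <= 1/250 works. Conversely, if delta > 1/250, then x = -5 + 1/250 satisfies |x - (-5)| = 1/250 < delta but |f(x) - f(-5)| = 2 * 1/250 = 1/125, which is not < 1/125; so no larger delta works.
Hence the largest such delta is 1/250.

1/250


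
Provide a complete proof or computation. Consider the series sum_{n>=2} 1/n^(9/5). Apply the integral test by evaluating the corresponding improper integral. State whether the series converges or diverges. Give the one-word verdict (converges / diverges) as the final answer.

Let f(x) = x^(-9/5). Then f is positive, continuous, and decreasing on [2, infinity), so the integral test applies.
Compute the improper integral int_{2}^infinity f(x) dx:
  antiderivative F(x) = -5/(4*x^(4/5)).
  As x -> infinity, F(x) -> 0 (since p = 9/5 > 1).
  So int = F(infinity) - F(2) = 0 - (-5*2^(1/5)/8) = 5*2^(1/5)/8.
  Finite, so by the integral test, the series converges.

converges


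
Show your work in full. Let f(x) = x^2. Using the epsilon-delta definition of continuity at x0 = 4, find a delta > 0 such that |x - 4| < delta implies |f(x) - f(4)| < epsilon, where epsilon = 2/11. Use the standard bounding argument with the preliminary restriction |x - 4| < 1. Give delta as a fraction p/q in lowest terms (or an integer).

Factor: |x^2 - (4)^2| = |x - 4| * |x + 4|.
Impose |x - 4| < 1 first. Then |x + 4| = |(x - 4) + 2*(4)| <= |x - 4| + 2*|4| < 1 + 8 = 9.
So |x^2 - (4)^2| < delta * 9.
We need delta * 9 <= 2/11, i.e. delta <= 2/11/9 = 2/99.
Since 2/99 < 1, this is tighter than 1; take delta = 2/99.
So delta = 2/99 works.

2/99


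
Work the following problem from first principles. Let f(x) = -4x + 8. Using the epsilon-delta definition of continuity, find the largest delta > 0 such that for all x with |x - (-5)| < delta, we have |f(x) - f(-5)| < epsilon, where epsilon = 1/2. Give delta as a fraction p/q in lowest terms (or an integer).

We compute f(-5) = -4*(-5) + 8 = 28.
|f(x) - f(-5)| = |-4x + 8 - (28)| = |-4(x - (-5))| = 4|x - (-5)|.
We need 4|x - (-5)| < 1/2, i.e. |x - (-5)| < 1/2 / 4 = 1/8.
So any delta <= 1/8 works. Conversely, if delta > 1/8, then x = -5 + 1/8 satisfies |x - (-5)| = 1/8 < delta but |f(x) - f(-5)| = 4 * 1/8 = 1/2, which is not < 1/2; so no larger delta works.
Hence the largest such delta is 1/8.

1/8


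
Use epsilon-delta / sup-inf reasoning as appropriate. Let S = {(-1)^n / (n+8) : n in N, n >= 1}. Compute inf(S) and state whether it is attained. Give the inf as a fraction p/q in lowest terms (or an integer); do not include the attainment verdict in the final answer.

Analysis:
- Values: -1/9, 1/10, -1/11, 1/12, -1/13, ...
- Positive terms (even n): 1/(2+8), 1/(4+8), ... decreasing -> max = 1/10 (n=2).
- Negative terms (odd n): -1/(1+8), -1/(3+8), ... increasing -> min = -1/9 (n=1).
- So sup = 1/10 (attained at n=2); inf = -1/9 (attained at n=1).
Conclusion: inf(S) = -1/9, attained in S.

-1/9


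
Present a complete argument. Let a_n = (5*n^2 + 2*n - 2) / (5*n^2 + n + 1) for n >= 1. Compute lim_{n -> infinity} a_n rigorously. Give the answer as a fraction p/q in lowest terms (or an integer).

Divide numerator and denominator by n^2, the highest power:
numerator / n^2 = 5 + 2/n - 2/n^2
denominator / n^2 = 5 + 1/n + n^(-2)
As n -> infinity, all terms of the form c/n^k (k >= 1) tend to 0.
So numerator / n^2 -> 5 and denominator / n^2 -> 5.
Therefore lim a_n = 1.

1


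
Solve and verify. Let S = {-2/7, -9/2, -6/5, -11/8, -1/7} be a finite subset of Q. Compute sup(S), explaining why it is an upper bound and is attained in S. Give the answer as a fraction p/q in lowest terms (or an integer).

S is finite, so sup(S) = max(S).
Sorted decreasing:
-1/7, -2/7, -6/5, -11/8, -9/2
The extremum is -1/7.
For every x in S, x <= -1/7. And -1/7 is in S, so it is attained.
Therefore sup(S) = -1/7.

-1/7


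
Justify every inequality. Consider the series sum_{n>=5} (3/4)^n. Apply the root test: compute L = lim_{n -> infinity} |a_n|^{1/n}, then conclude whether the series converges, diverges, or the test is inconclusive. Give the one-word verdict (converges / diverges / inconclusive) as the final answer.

Let a_n denote the general term. Form |a_n|^(1/n) and simplify:
|a_n|^(1/n) = 3/4
Take the limit as n -> infinity: L = 3/4.
Since L = 3/4 < 1, the root test implies convergence.

converges


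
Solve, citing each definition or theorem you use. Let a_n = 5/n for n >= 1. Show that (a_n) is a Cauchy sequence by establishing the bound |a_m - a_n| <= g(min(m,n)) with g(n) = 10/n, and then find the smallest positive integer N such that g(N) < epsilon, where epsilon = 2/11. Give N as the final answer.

For any m, n >= 1, by the triangle inequality:
|a_m - a_n| = |5/m - 5/n| <= 5*1/m + 5*1/n <= 10/min(m,n).
So g(n) = 10/n bounds the Cauchy difference. Since g(n) -> 0, (a_n) is Cauchy.
Now solve g(N) < 2/11: 10/N < 2/11 <=> N > 10 / (2/11) = 55.
The smallest integer strictly greater than 55 is N = 56.
Check: g(56) = 10/56 = 5/28 < 2/11; g(55) = 2/11 >= 2/11. So N = 56.

56


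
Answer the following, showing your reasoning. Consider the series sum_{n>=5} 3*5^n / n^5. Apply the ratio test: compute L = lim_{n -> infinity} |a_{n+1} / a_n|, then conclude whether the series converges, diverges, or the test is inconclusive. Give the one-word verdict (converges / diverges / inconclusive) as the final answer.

Let a_n denote the general term. Form the ratio a_{n+1}/a_n and simplify:
a_{n+1}/a_n = 5*n^5/(n + 1)^5
Take the limit as n -> infinity: L = 5.
Since L = 5 > 1 (or L = infinity), the ratio test implies the series diverges.

diverges


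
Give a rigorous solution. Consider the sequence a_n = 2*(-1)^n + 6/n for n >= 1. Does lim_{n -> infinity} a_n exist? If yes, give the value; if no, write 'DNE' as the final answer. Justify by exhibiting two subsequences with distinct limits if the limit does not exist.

Examine the behaviour of a_n along subsequences.
a_{2k} = 2 + 6/(2k) -> 2. a_{2k+1} = -2 + 6/(2k+1) -> -2.
Since these two subsequential limits are 2 and -2, distinct, the full sequence cannot converge (a convergent sequence has all subsequences tending to the same limit). So lim a_n does not exist.

DNE


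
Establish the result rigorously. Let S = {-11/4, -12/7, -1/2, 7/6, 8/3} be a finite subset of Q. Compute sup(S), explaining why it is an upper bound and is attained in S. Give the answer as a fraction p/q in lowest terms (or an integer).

S is finite, so sup(S) = max(S).
Sorted decreasing:
8/3, 7/6, -1/2, -12/7, -11/4
The extremum is 8/3.
For every x in S, x <= 8/3. And 8/3 is in S, so it is attained.
Therefore sup(S) = 8/3.

8/3


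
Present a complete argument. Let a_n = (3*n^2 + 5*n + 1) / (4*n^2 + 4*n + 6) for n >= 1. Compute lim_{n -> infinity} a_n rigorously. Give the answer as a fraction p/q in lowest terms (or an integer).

Divide numerator and denominator by n^2, the highest power:
numerator / n^2 = 3 + 5/n + n^(-2)
denominator / n^2 = 4 + 4/n + 6/n^2
As n -> infinity, all terms of the form c/n^k (k >= 1) tend to 0.
So numerator / n^2 -> 3 and denominator / n^2 -> 4.
Therefore lim a_n = 3/4.

3/4


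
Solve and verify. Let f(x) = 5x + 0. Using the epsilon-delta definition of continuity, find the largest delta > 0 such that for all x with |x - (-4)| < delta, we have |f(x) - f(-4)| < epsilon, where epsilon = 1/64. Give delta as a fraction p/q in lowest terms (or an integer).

We compute f(-4) = 5*(-4) + 0 = -20.
|f(x) - f(-4)| = |5x + 0 - (-20)| = |5(x - (-4))| = 5|x - (-4)|.
We need 5|x - (-4)| < 1/64, i.e. |x - (-4)| < 1/64 / 5 = 1/320.
So any delta <= 1/320 works. Conversely, if delta > 1/320, then x = -4 + 1/320 satisfies |x - (-4)| = 1/320 < delta but |f(x) - f(-4)| = 5 * 1/320 = 1/64, which is not < 1/64; so no larger delta works.
Hence the largest such delta is 1/320.

1/320


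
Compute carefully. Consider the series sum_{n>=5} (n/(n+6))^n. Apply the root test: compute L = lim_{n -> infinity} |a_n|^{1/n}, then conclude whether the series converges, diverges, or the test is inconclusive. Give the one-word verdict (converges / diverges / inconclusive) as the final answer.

Let a_n denote the general term. Form |a_n|^(1/n) and simplify:
|a_n|^(1/n) = n/(n + 6)
Take the limit as n -> infinity: L = 1.
Since L = 1, the root test is inconclusive. (In fact a_n = (n/(n+6))^n -> e^(-6) != 0, so the nth-term test shows divergence; but the root test itself gives no conclusion.)

inconclusive


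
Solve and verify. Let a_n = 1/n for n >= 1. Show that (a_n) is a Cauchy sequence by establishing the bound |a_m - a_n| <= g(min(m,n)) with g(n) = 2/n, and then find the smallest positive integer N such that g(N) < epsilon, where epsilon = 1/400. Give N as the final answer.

For any m, n >= 1, by the triangle inequality:
|a_m - a_n| = |1/m - 1/n| <= 1/m + 1/n <= 2/min(m,n).
So g(n) = 2/n bounds the Cauchy difference. Since g(n) -> 0, (a_n) is Cauchy.
Now solve g(N) < 1/400: 2/N < 1/400 <=> N > 2 / (1/400) = 800.
The smallest integer strictly greater than 800 is N = 801.
Check: g(801) = 2/801 = 2/801 < 1/400; g(800) = 1/400 >= 1/400. So N = 801.

801


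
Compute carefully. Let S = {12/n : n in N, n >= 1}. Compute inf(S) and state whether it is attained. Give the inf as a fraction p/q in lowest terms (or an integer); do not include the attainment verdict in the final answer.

Analysis:
- Values: 12, 6, 4, 3, ... strictly decreasing.
- The maximum is 12 (n=1); sup = 12 (attained).
- The set is bounded below by 0; 12/n -> 0 so 0 is the greatest lower bound.
- 0 is not in the set, so inf = 0 is not attained.
Conclusion: inf(S) = 0, not attained in S.

0


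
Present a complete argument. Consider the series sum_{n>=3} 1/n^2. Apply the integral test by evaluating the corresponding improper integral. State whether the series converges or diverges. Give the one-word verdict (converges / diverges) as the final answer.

Let f(x) = x^(-2). Then f is positive, continuous, and decreasing on [3, infinity), so the integral test applies.
Compute the improper integral int_{3}^infinity f(x) dx:
  antiderivative F(x) = -1/x.
  As x -> infinity, F(x) -> 0 (since p = 2 > 1).
  So int = F(infinity) - F(3) = 0 - (-1/3) = 1/3.
  Finite, so by the integral test, the series converges.

converges


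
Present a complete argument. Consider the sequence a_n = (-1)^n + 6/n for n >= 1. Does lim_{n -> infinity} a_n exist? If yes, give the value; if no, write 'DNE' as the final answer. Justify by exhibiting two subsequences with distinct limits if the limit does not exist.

Examine the behaviour of a_n along subsequences.
a_{2k} = 1 + 6/(2k) -> 1. a_{2k+1} = -1 + 6/(2k+1) -> -1.
Since these two subsequential limits are 1 and -1, distinct, the full sequence cannot converge (a convergent sequence has all subsequences tending to the same limit). So lim a_n does not exist.

DNE


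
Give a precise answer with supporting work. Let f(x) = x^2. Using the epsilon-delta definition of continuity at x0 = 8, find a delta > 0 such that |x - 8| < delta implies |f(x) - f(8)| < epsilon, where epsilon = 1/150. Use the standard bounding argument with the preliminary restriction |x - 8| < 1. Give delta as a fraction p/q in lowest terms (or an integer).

Factor: |x^2 - (8)^2| = |x - 8| * |x + 8|.
Impose |x - 8| < 1 first. Then |x + 8| = |(x - 8) + 2*(8)| <= |x - 8| + 2*|8| < 1 + 16 = 17.
So |x^2 - (8)^2| < delta * 17.
We need delta * 17 <= 1/150, i.e. delta <= 1/150/17 = 1/2550.
Since 1/2550 < 1, this is tighter than 1; take delta = 1/2550.
So delta = 1/2550 works.

1/2550


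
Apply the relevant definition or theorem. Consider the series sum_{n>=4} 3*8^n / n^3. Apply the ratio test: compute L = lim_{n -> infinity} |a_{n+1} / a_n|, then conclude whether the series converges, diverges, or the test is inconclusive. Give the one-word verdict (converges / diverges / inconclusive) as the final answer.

Let a_n denote the general term. Form the ratio a_{n+1}/a_n and simplify:
a_{n+1}/a_n = 8*n^3/(n + 1)^3
Take the limit as n -> infinity: L = 8.
Since L = 8 > 1 (or L = infinity), the ratio test implies the series diverges.

diverges


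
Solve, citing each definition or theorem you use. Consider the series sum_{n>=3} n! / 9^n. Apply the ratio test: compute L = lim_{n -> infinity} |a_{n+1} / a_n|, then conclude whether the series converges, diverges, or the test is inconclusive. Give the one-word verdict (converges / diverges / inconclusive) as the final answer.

Let a_n denote the general term. Form the ratio a_{n+1}/a_n and simplify:
a_{n+1}/a_n = n/9 + 1/9
Take the limit as n -> infinity: L = infinity.
Since L = infinity > 1 (or L = infinity), the ratio test implies the series diverges.

diverges


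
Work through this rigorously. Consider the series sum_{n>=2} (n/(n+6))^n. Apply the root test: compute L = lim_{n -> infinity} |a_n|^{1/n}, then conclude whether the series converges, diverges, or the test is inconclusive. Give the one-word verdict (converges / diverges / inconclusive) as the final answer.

Let a_n denote the general term. Form |a_n|^(1/n) and simplify:
|a_n|^(1/n) = n/(n + 6)
Take the limit as n -> infinity: L = 1.
Since L = 1, the root test is inconclusive. (In fact a_n = (n/(n+6))^n -> e^(-6) != 0, so the nth-term test shows divergence; but the root test itself gives no conclusion.)

inconclusive


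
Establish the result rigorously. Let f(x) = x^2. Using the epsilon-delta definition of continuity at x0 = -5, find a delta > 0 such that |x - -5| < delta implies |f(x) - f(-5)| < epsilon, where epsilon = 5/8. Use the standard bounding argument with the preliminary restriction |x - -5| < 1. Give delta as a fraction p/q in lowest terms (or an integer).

Factor: |x^2 - (-5)^2| = |x - -5| * |x + -5|.
Impose |x - -5| < 1 first. Then |x + -5| = |(x - -5) + 2*(-5)| <= |x - -5| + 2*|-5| < 1 + 10 = 11.
So |x^2 - (-5)^2| < delta * 11.
We need delta * 11 <= 5/8, i.e. delta <= 5/8/11 = 5/88.
Since 5/88 < 1, this is tighter than 1; take delta = 5/88.
So delta = 5/88 works.

5/88


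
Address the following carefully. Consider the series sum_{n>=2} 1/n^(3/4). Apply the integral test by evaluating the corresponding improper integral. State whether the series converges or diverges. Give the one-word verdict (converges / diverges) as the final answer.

Let f(x) = x^(-3/4). Then f is positive, continuous, and decreasing on [2, infinity), so the integral test applies.
Compute the improper integral int_{2}^infinity f(x) dx:
  antiderivative F(x) = 4*x^(1/4).
  As x -> infinity, F(x) -> infinity (since p = 3/4 < 1).
  So the integral diverges. By the integral test, the series diverges.

diverges


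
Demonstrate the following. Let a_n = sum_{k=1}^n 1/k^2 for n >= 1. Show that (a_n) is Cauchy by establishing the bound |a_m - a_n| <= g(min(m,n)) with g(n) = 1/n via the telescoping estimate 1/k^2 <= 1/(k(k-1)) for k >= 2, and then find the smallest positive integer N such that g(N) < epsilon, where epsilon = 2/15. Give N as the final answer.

For m > n >= 1: |a_m - a_n| = sum_{k=n+1}^m 1/k^2.
Use 1/k^2 <= 1/(k(k-1)) = 1/(k-1) - 1/k for k >= 2:
sum_{k=n+1}^m 1/k^2 <= sum_{k=n+1}^m (1/(k-1) - 1/k) = 1/n - 1/m <= 1/n.
By symmetry the same bound holds with n,m swapped, so |a_m - a_n| <= 1/min(m,n) = g(min(m,n)). Since g(n) -> 0, (a_n) is Cauchy.
Now solve g(N) < 2/15: 1/N < 2/15 <=> N > 1/(2/15) = 15/2.
The smallest integer strictly greater than 15/2 is N = 8.
Check: g(8) = 1/8 < 2/15; g(7) = 1/7 >= 2/15. So N = 8.

8


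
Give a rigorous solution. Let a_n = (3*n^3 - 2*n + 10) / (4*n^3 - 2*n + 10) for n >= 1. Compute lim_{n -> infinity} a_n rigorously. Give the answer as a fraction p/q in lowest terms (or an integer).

Divide numerator and denominator by n^3, the highest power:
numerator / n^3 = 3 - 2/n^2 + 10/n^3
denominator / n^3 = 4 - 2/n^2 + 10/n^3
As n -> infinity, all terms of the form c/n^k (k >= 1) tend to 0.
So numerator / n^3 -> 3 and denominator / n^3 -> 4.
Therefore lim a_n = 3/4.

3/4


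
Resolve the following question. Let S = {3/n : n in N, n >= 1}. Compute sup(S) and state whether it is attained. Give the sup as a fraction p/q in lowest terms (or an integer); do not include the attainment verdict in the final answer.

Analysis:
- Values: 3, 3/2, 1, 3/4, ... strictly decreasing.
- The maximum is 3 (n=1); sup = 3 (attained).
- The set is bounded below by 0; 3/n -> 0 so 0 is the greatest lower bound.
- 0 is not in the set, so inf = 0 is not attained.
Conclusion: sup(S) = 3, attained in S.

3


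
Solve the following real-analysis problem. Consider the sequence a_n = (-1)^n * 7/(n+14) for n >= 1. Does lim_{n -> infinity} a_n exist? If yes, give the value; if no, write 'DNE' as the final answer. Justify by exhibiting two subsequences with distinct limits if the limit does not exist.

Examine the behaviour of a_n along subsequences.
Even-n subsequence a_{2k} = 7/(2k+14) -> 0. Odd-n subsequence a_{2k+1} = -7/(2k+15) -> 0. Both tend to 0, which suggests the limit is 0; verify directly.
|a_n - 0| = 7/(n+14) < 7/n for every n >= 1.
Given epsilon > 0, choose a positive integer N > 7/epsilon. Then for all n >= N, |a_n| < 7/n <= 7/N < epsilon.
So by the definition of the limit, lim a_n exists and equals 0.

0


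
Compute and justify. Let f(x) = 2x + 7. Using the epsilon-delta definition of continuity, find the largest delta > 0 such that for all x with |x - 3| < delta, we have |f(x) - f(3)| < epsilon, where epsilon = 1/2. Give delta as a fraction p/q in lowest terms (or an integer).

We compute f(3) = 2*(3) + 7 = 13.
|f(x) - f(3)| = |2x + 7 - (13)| = |2(x - 3)| = 2|x - 3|.
We need 2|x - 3| < 1/2, i.e. |x - 3| < 1/2 / 2 = 1/4.
So any delta <= 1/4 works. Conversely, if delta > 1/4, then x = 3 + 1/4 satisfies |x - 3| = 1/4 < delta but |f(x) - f(3)| = 2 * 1/4 = 1/2, which is not < 1/2; so no larger delta works.
Hence the largest such delta is 1/4.

1/4


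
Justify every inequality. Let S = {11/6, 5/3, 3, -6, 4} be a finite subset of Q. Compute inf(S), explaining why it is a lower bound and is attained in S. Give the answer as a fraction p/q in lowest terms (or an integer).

S is finite, so inf(S) = min(S).
Sorted increasing:
-6, 5/3, 11/6, 3, 4
The extremum is -6.
For every x in S, x >= -6. And -6 is in S, so it is attained.
Therefore inf(S) = -6.

-6


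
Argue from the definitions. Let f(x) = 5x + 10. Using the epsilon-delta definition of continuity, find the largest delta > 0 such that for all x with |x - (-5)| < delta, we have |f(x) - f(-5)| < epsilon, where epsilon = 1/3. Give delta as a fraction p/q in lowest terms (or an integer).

We compute f(-5) = 5*(-5) + 10 = -15.
|f(x) - f(-5)| = |5x + 10 - (-15)| = |5(x - (-5))| = 5|x - (-5)|.
We need 5|x - (-5)| < 1/3, i.e. |x - (-5)| < 1/3 / 5 = 1/15.
So any delta <= 1/15 works. Conversely, if delta > 1/15, then x = -5 + 1/15 satisfies |x - (-5)| = 1/15 < delta but |f(x) - f(-5)| = 5 * 1/15 = 1/3, which is not < 1/3; so no larger delta works.
Hence the largest such delta is 1/15.

1/15


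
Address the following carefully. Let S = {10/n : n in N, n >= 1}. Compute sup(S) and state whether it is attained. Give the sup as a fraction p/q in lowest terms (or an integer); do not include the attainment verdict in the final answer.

Analysis:
- Values: 10, 5, 10/3, 5/2, ... strictly decreasing.
- The maximum is 10 (n=1); sup = 10 (attained).
- The set is bounded below by 0; 10/n -> 0 so 0 is the greatest lower bound.
- 0 is not in the set, so inf = 0 is not attained.
Conclusion: sup(S) = 10, attained in S.

10


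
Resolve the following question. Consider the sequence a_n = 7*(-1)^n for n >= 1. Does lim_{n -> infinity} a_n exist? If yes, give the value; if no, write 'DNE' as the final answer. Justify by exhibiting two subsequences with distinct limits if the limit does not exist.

Examine the behaviour of a_n along subsequences.
Even-n subsequence a_{2k} = 7 -> 7. Odd-n subsequence a_{2k+1} = -7 -> -7.
Since these two subsequential limits are 7 and -7, distinct, the full sequence cannot converge (a convergent sequence has all subsequences tending to the same limit). So lim a_n does not exist.

DNE


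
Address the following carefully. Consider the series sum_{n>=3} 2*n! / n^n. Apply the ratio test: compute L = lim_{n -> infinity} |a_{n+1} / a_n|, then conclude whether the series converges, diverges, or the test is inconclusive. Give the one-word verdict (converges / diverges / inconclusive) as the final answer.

Let a_n denote the general term. Form the ratio a_{n+1}/a_n and simplify:
a_{n+1}/a_n = (n/(n + 1))^n
Take the limit as n -> infinity: L = exp(-1).
Since L = exp(-1) < 1, the ratio test implies the series converges.

converges


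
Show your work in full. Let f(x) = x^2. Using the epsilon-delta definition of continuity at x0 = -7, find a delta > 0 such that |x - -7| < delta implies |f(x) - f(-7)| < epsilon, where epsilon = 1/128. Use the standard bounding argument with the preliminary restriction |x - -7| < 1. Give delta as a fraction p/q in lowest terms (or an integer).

Factor: |x^2 - (-7)^2| = |x - -7| * |x + -7|.
Impose |x - -7| < 1 first. Then |x + -7| = |(x - -7) + 2*(-7)| <= |x - -7| + 2*|-7| < 1 + 14 = 15.
So |x^2 - (-7)^2| < delta * 15.
We need delta * 15 <= 1/128, i.e. delta <= 1/128/15 = 1/1920.
Since 1/1920 < 1, this is tighter than 1; take delta = 1/1920.
So delta = 1/1920 works.

1/1920


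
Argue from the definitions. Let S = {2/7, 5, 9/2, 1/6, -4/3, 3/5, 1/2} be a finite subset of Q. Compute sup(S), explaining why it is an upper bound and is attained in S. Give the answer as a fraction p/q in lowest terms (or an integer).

S is finite, so sup(S) = max(S).
Sorted decreasing:
5, 9/2, 3/5, 1/2, 2/7, 1/6, -4/3
The extremum is 5.
For every x in S, x <= 5. And 5 is in S, so it is attained.
Therefore sup(S) = 5.

5


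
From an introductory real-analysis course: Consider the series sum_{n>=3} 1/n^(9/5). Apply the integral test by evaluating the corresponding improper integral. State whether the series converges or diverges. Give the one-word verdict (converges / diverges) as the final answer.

Let f(x) = x^(-9/5). Then f is positive, continuous, and decreasing on [3, infinity), so the integral test applies.
Compute the improper integral int_{3}^infinity f(x) dx:
  antiderivative F(x) = -5/(4*x^(4/5)).
  As x -> infinity, F(x) -> 0 (since p = 9/5 > 1).
  So int = F(infinity) - F(3) = 0 - (-5*3^(1/5)/12) = 5*3^(1/5)/12.
  Finite, so by the integral test, the series converges.

converges
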